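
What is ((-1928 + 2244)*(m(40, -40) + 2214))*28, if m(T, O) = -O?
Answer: 19943392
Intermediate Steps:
((-1928 + 2244)*(m(40, -40) + 2214))*28 = ((-1928 + 2244)*(-1*(-40) + 2214))*28 = (316*(40 + 2214))*28 = (316*2254)*28 = 712264*28 = 19943392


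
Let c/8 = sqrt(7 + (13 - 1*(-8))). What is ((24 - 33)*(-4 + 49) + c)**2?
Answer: 165817 - 12960*sqrt(7) ≈ 1.3153e+5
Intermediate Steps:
c = 16*sqrt(7) (c = 8*sqrt(7 + (13 - 1*(-8))) = 8*sqrt(7 + (13 + 8)) = 8*sqrt(7 + 21) = 8*sqrt(28) = 8*(2*sqrt(7)) = 16*sqrt(7) ≈ 42.332)
((24 - 33)*(-4 + 49) + c)**2 = ((24 - 33)*(-4 + 49) + 16*sqrt(7))**2 = (-9*45 + 16*sqrt(7))**2 = (-405 + 16*sqrt(7))**2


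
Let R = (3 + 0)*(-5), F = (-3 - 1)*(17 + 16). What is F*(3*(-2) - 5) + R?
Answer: 1437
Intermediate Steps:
F = -132 (F = -4*33 = -132)
R = -15 (R = 3*(-5) = -15)
F*(3*(-2) - 5) + R = -132*(3*(-2) - 5) - 15 = -132*(-6 - 5) - 15 = -132*(-11) - 15 = 1452 - 15 = 1437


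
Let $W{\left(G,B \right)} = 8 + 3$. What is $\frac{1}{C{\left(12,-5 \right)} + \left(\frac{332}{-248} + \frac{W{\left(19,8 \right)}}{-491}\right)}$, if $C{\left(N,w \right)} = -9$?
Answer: $- \frac{30442}{315413} \approx -0.096515$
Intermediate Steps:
$W{\left(G,B \right)} = 11$
$\frac{1}{C{\left(12,-5 \right)} + \left(\frac{332}{-248} + \frac{W{\left(19,8 \right)}}{-491}\right)} = \frac{1}{-9 + \left(\frac{332}{-248} + \frac{11}{-491}\right)} = \frac{1}{-9 + \left(332 \left(- \frac{1}{248}\right) + 11 \left(- \frac{1}{491}\right)\right)} = \frac{1}{-9 - \frac{41435}{30442}} = \frac{1}{- \frac{315413}{30442}} = - \frac{30442}{315413}$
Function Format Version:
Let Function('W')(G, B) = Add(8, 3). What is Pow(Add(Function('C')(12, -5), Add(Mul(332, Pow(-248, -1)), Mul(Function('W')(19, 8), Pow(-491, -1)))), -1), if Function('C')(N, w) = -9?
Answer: Rational(-30442, 315413) ≈ -0.096515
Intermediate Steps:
Function('W')(G, B) = 11
Pow(Add(Function('C')(12, -5), Add(Mul(332, Pow(-248, -1)), Mul(Function('W')(19, 8), Pow(-491, -1)))), -1) = Pow(Add(-9, Add(Mul(332, Pow(-248, -1)), Mul(11, Pow(-491, -1)))), -1) = Pow(Add(-9, Add(Mul(332, Rational(-1, 248)), Mul(11, Rational(-1, 491)))), -1) = Pow(Add(-9, Add(Rational(-83, 62), Rational(-11, 491))), -1) = Pow(Add(-9, Rational(-41435, 30442)), -1) = Pow(Rational(-315413, 30442), -1) = Rational(-30442, 315413)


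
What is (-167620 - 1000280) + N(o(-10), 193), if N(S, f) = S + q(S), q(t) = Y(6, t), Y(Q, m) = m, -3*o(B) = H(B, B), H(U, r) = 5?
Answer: -3503710/3 ≈ -1.1679e+6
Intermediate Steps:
o(B) = -5/3 (o(B) = -⅓*5 = -5/3)
q(t) = t
N(S, f) = 2*S (N(S, f) = S + S = 2*S)
(-167620 - 1000280) + N(o(-10), 193) = (-167620 - 1000280) + 2*(-5/3) = -1167900 - 10/3 = -3503710/3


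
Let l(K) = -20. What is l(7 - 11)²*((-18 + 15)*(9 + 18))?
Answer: -32400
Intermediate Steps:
l(7 - 11)²*((-18 + 15)*(9 + 18)) = (-20)²*((-18 + 15)*(9 + 18)) = 400*(-3*27) = 400*(-81) = -32400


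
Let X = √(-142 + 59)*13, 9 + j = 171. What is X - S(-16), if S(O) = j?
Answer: -162 + 13*I*√83 ≈ -162.0 + 118.44*I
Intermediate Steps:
j = 162 (j = -9 + 171 = 162)
S(O) = 162
X = 13*I*√83 (X = √(-83)*13 = (I*√83)*13 = 13*I*√83 ≈ 118.44*I)
X - S(-16) = 13*I*√83 - 1*162 = 13*I*√83 - 162 = -162 + 13*I*√83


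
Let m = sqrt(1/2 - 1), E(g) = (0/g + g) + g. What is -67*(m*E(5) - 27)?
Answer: 1809 - 335*I*sqrt(2) ≈ 1809.0 - 473.76*I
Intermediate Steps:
E(g) = 2*g (E(g) = (0 + g) + g = g + g = 2*g)
m = I*sqrt(2)/2 (m = sqrt(1/2 - 1) = sqrt(-1/2) = I*sqrt(2)/2 ≈ 0.70711*I)
-67*(m*E(5) - 27) = -67*((I*sqrt(2)/2)*(2*5) - 27) = -67*((I*sqrt(2)/2)*10 - 27) = -67*(5*I*sqrt(2) - 27) = -67*(-27 + 5*I*sqrt(2)) = 1809 - 335*I*sqrt(2)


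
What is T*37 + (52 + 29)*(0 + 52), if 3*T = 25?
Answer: 13561/3 ≈ 4520.3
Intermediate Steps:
T = 25/3 (T = (1/3)*25 = 25/3 ≈ 8.3333)
T*37 + (52 + 29)*(0 + 52) = (25/3)*37 + (52 + 29)*(0 + 52) = 925/3 + 81*52 = 925/3 + 4212 = 13561/3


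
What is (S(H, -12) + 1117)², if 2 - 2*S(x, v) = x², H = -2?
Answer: 1245456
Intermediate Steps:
S(x, v) = 1 - x²/2
(S(H, -12) + 1117)² = ((1 - ½*(-2)²) + 1117)² = ((1 - ½*4) + 1117)² = ((1 - 2) + 1117)² = (-1 + 1117)² = 1116² = 1245456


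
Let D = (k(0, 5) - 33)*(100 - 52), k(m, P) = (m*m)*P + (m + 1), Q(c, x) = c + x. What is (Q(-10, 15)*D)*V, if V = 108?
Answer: -829440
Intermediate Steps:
k(m, P) = 1 + m + P*m**2 (k(m, P) = m**2*P + (1 + m) = P*m**2 + (1 + m) = 1 + m + P*m**2)
D = -1536 (D = ((1 + 0 + 5*0**2) - 33)*(100 - 52) = ((1 + 0 + 5*0) - 33)*48 = ((1 + 0 + 0) - 33)*48 = (1 - 33)*48 = -32*48 = -1536)
(Q(-10, 15)*D)*V = ((-10 + 15)*(-1536))*108 = (5*(-1536))*108 = -7680*108 = -829440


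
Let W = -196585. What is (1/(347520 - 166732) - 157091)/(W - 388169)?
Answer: 9466722569/35238835384 ≈ 0.26864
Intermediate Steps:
(1/(347520 - 166732) - 157091)/(W - 388169) = (1/(347520 - 166732) - 157091)/(-196585 - 388169) = (1/180788 - 157091)/(-584754) = (1/180788 - 157091)*(-1/584754) = -28400167707/180788*(-1/584754) = 9466722569/35238835384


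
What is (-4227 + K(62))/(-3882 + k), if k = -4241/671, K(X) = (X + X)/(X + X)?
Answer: 2835646/2609063 ≈ 1.0868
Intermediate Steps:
K(X) = 1 (K(X) = (2*X)/((2*X)) = (2*X)*(1/(2*X)) = 1)
k = -4241/671 (k = -4241*1/671 = -4241/671 ≈ -6.3204)
(-4227 + K(62))/(-3882 + k) = (-4227 + 1)/(-3882 - 4241/671) = -4226/(-2609063/671) = -4226*(-671/2609063) = 2835646/2609063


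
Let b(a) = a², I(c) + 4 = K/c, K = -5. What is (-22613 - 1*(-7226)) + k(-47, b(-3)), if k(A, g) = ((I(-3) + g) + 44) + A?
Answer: -46150/3 ≈ -15383.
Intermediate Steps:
I(c) = -4 - 5/c
k(A, g) = 125/3 + A + g (k(A, g) = (((-4 - 5/(-3)) + g) + 44) + A = (((-4 - 5*(-⅓)) + g) + 44) + A = (((-4 + 5/3) + g) + 44) + A = ((-7/3 + g) + 44) + A = (125/3 + g) + A = 125/3 + A + g)
(-22613 - 1*(-7226)) + k(-47, b(-3)) = (-22613 - 1*(-7226)) + (125/3 - 47 + (-3)²) = (-22613 + 7226) + (125/3 - 47 + 9) = -15387 + 11/3 = -46150/3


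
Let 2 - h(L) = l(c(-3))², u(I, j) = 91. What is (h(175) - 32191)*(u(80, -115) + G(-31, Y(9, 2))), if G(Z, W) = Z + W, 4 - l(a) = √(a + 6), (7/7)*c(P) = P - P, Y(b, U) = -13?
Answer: -1513917 + 376*√6 ≈ -1.5130e+6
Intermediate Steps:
c(P) = 0 (c(P) = P - P = 0)
l(a) = 4 - √(6 + a) (l(a) = 4 - √(a + 6) = 4 - √(6 + a))
h(L) = 2 - (4 - √6)² (h(L) = 2 - (4 - √(6 + 0))² = 2 - (4 - √6)²)
G(Z, W) = W + Z
(h(175) - 32191)*(u(80, -115) + G(-31, Y(9, 2))) = ((-20 + 8*√6) - 32191)*(91 + (-13 - 31)) = (-32211 + 8*√6)*(91 - 44) = (-32211 + 8*√6)*47 = -1513917 + 376*√6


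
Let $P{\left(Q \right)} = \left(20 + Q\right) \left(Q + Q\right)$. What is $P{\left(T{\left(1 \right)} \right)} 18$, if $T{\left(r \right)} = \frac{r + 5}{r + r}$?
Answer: $2484$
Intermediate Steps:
$T{\left(r \right)} = \frac{5 + r}{2 r}$
$P{\left(Q \right)} = 2 Q \left(20 + Q\right)$ ($P{\left(Q \right)} = \left(20 + Q\right) 2 Q = 2 Q \left(20 + Q\right)$)
$P{\left(T{\left(1 \right)} \right)} 18 = 2 \frac{5 + 1}{2 \cdot 1} \left(20 + \frac{5 + 1}{2 \cdot 1}\right) 18 = 2 \cdot \frac{1}{2} \cdot 1 \cdot 6 \left(20 + \frac{1}{2} \cdot 1 \cdot 6\right) 18 = 2 \cdot 3 \left(20 + 3\right) 18 = 2 \cdot 3 \cdot 23 \cdot 18 = 138 \cdot 18 = 2484$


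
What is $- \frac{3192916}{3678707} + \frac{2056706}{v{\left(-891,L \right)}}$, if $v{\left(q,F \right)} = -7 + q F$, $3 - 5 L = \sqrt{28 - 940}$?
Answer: $- \frac{13097380231400107}{336304053674044} - \frac{4581312615 i \sqrt{57}}{91419092} \approx -38.945 - 378.35 i$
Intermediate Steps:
$L = \frac{3}{5} - \frac{4 i \sqrt{57}}{5}$ ($L = \frac{3}{5} - \frac{\sqrt{28 - 940}}{5} = \frac{3}{5} - \frac{\sqrt{-912}}{5} = \frac{3}{5} - \frac{4 i \sqrt{57}}{5} \approx 0.6 - 6.0399 i$)
$v{\left(q,F \right)} = -7 + F q$
$- \frac{3192916}{3678707} + \frac{2056706}{v{\left(-891,L \right)}} = - \frac{3192916}{3678707} + \frac{2056706}{-7 + \left(\frac{3}{5} - \frac{4 i \sqrt{57}}{5}\right) \left(-891\right)} = \left(-3192916\right) \frac{1}{3678707} + \frac{2056706}{-7 - \left(\frac{2673}{5} - \frac{3564 i \sqrt{57}}{5}\right)} = - \frac{3192916}{3678707} + \frac{2056706}{- \frac{2708}{5} + \frac{3564 i \sqrt{57}}{5}}$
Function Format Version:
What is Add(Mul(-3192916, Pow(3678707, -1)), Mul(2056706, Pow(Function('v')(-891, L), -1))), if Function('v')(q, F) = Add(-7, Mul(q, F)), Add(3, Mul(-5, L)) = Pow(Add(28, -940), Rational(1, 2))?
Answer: Add(Rational(-13097380231400107, 336304053674044), Mul(Rational(-4581312615, 91419092), I, Pow(57, Rational(1, 2)))) ≈ Add(-38.945, Mul(-378.35, I))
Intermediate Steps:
L = Add(Rational(3, 5), Mul(Rational(-4, 5), I, Pow(57, Rational(1, 2)))) (L = Add(Rational(3, 5), Mul(Rational(-1, 5), Pow(Add(28, -940), Rational(1, 2)))) = Add(Rational(3, 5), Mul(Rational(-1, 5), Pow(-912, Rational(1, 2)))) = Add(Rational(3, 5), Mul(Rational(-1, 5), Mul(4, I, Pow(57, Rational(1, 2))))) = Add(Rational(3, 5), Mul(Rational(-4, 5), I, Pow(57, Rational(1, 2)))) ≈ Add(0.60000, Mul(-6.0399, I)))
Function('v')(q, F) = Add(-7, Mul(F, q))
Add(Mul(-3192916, Pow(3678707, -1)), Mul(2056706, Pow(Function('v')(-891, L), -1))) = Add(Mul(-3192916, Pow(3678707, -1)), Mul(2056706, Pow(Add(-7, Mul(Add(Rational(3, 5), Mul(Rational(-4, 5), I, Pow(57, Rational(1, 2)))), -891)), -1))) = Add(Mul(-3192916, Rational(1, 3678707)), Mul(2056706, Pow(Add(-7, Add(Rational(-2673, 5), Mul(Rational(3564, 5), I, Pow(57, Rational(1, 2))))), -1))) = Add(Rational(-3192916, 3678707), Mul(2056706, Pow(Add(Rational(-2708, 5), Mul(Rational(3564, 5), I, Pow(57, Rational(1, 2)))), -1)))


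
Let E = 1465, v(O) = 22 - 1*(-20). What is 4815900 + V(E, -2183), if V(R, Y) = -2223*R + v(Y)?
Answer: 1559247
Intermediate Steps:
v(O) = 42 (v(O) = 22 + 20 = 42)
V(R, Y) = 42 - 2223*R (V(R, Y) = -2223*R + 42 = 42 - 2223*R)
4815900 + V(E, -2183) = 4815900 + (42 - 2223*1465) = 4815900 + (42 - 3256695) = 4815900 - 3256653 = 1559247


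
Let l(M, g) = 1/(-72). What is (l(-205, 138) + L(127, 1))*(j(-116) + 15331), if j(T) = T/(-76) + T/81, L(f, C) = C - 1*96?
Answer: -80705171957/55404 ≈ -1.4567e+6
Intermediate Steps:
l(M, g) = -1/72
L(f, C) = -96 + C (L(f, C) = C - 96 = -96 + C)
j(T) = -5*T/6156 (j(T) = T*(-1/76) + T*(1/81) = -T/76 + T/81 = -5*T/6156)
(l(-205, 138) + L(127, 1))*(j(-116) + 15331) = (-1/72 + (-96 + 1))*(-5/6156*(-116) + 15331) = (-1/72 - 95)*(145/1539 + 15331) = -6841/72*23594554/1539 = -80705171957/55404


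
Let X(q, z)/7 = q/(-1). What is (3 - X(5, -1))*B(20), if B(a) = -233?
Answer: -8854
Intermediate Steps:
X(q, z) = -7*q (X(q, z) = 7*(q/(-1)) = 7*(q*(-1)) = 7*(-q) = -7*q)
(3 - X(5, -1))*B(20) = (3 - (-7)*5)*(-233) = (3 - 1*(-35))*(-233) = (3 + 35)*(-233) = 38*(-233) = -8854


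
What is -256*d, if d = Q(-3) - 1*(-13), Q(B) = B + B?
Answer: -1792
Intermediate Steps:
Q(B) = 2*B
d = 7 (d = 2*(-3) - 1*(-13) = -6 + 13 = 7)
-256*d = -256*7 = -1792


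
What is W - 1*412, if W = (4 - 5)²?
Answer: -411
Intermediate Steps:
W = 1 (W = (-1)² = 1)
W - 1*412 = 1 - 1*412 = 1 - 412 = -411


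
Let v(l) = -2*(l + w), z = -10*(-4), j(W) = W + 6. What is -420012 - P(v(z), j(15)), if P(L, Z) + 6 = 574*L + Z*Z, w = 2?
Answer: -372231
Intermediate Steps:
j(W) = 6 + W
z = 40
v(l) = -4 - 2*l (v(l) = -2*(l + 2) = -2*(2 + l) = -4 - 2*l)
P(L, Z) = -6 + Z**2 + 574*L (P(L, Z) = -6 + (574*L + Z*Z) = -6 + (574*L + Z**2) = -6 + (Z**2 + 574*L) = -6 + Z**2 + 574*L)
-420012 - P(v(z), j(15)) = -420012 - (-6 + (6 + 15)**2 + 574*(-4 - 2*40)) = -420012 - (-6 + 21**2 + 574*(-4 - 80)) = -420012 - (-6 + 441 + 574*(-84)) = -420012 - (-6 + 441 - 48216) = -420012 - 1*(-47781) = -420012 + 47781 = -372231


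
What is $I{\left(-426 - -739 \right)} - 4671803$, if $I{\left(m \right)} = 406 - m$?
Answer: $-4671710$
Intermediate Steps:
$I{\left(-426 - -739 \right)} - 4671803 = \left(406 - \left(-426 - -739\right)\right) - 4671803 = \left(406 - \left(-426 + 739\right)\right) - 4671803 = \left(406 - 313\right) - 4671803 = 93 - 4671803 = -4671710$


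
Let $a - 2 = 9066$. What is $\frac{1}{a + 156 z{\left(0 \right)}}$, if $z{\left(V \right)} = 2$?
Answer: $\frac{1}{9380} \approx 0.00010661$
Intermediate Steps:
$a = 9068$ ($a = 2 + 9066 = 9068$)
$\frac{1}{a + 156 z{\left(0 \right)}} = \frac{1}{9068 + 156 \cdot 2} = \frac{1}{9068 + 312} = \frac{1}{9380}$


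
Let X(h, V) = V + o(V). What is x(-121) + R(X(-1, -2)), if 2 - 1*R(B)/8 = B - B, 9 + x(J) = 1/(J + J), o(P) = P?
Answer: 1693/242 ≈ 6.9959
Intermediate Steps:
X(h, V) = 2*V (X(h, V) = V + V = 2*V)
x(J) = -9 + 1/(2*J) (x(J) = -9 + 1/(J + J) = -9 + 1/(2*J))
R(B) = 16 (R(B) = 16 - 8*(B - B) = 16 - 8*0 = 16 + 0 = 16)
x(-121) + R(X(-1, -2)) = (-9 + (½)/(-121)) + 16 = (-9 + (½)*(-1/121)) + 16 = (-9 - 1/242) + 16 = -2179/242 + 16 = 1693/242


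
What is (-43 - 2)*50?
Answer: -2250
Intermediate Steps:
(-43 - 2)*50 = -45*50 = -2250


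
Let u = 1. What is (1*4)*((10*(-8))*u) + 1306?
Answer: 986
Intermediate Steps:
(1*4)*((10*(-8))*u) + 1306 = (1*4)*((10*(-8))*1) + 1306 = 4*(-80*1) + 1306 = 4*(-80) + 1306 = -320 + 1306 = 986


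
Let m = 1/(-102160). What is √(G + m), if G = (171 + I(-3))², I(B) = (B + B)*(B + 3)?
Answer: √19073658669215/25540 ≈ 171.00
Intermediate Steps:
I(B) = 2*B*(3 + B) (I(B) = (2*B)*(3 + B) = 2*B*(3 + B))
m = -1/102160 ≈ -9.7886e-6
G = 29241 (G = (171 + 2*(-3)*(3 - 3))² = (171 + 2*(-3)*0)² = (171 + 0)² = 171² = 29241)
√(G + m) = √(29241 - 1/102160) = √(2987260559/102160) = √19073658669215/25540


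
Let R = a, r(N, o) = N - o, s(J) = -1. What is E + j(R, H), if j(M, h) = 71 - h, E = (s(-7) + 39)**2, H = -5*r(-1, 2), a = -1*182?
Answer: 1500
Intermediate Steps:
a = -182
H = 15 (H = -5*(-1 - 1*2) = -5*(-1 - 2) = -5*(-3) = 15)
R = -182
E = 1444 (E = (-1 + 39)**2 = 38**2 = 1444)
E + j(R, H) = 1444 + (71 - 1*15) = 1444 + (71 - 15) = 1444 + 56 = 1500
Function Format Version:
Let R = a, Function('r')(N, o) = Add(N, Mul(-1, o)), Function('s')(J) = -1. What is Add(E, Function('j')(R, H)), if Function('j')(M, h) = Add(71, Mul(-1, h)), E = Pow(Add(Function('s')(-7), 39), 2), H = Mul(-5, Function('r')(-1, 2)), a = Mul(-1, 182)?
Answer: 1500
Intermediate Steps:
a = -182
H = 15 (H = Mul(-5, Add(-1, Mul(-1, 2))) = Mul(-5, Add(-1, -2)) = Mul(-5, -3) = 15)
R = -182
E = 1444 (E = Pow(Add(-1, 39), 2) = Pow(38, 2) = 1444)
Add(E, Function('j')(R, H)) = Add(1444, Add(71, Mul(-1, 15))) = Add(1444, Add(71, -15)) = Add(1444, 56) = 1500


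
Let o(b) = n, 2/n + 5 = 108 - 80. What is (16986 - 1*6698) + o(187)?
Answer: 236626/23 ≈ 10288.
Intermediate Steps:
n = 2/23 (n = 2/(-5 + (108 - 80)) = 2/(-5 + 28) = 2/23 ≈ 0.086957)
o(b) = 2/23
(16986 - 1*6698) + o(187) = (16986 - 1*6698) + 2/23 = (16986 - 6698) + 2/23 = 10288 + 2/23 = 236626/23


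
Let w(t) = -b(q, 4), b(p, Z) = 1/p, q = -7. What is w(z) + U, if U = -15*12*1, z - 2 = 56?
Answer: -1259/7 ≈ -179.86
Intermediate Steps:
z = 58 (z = 2 + 56 = 58)
U = -180 (U = -180*1 = -180)
w(t) = 1/7 (w(t) = -1/(-7) = -1*(-1/7) = 1/7)
w(z) + U = 1/7 - 180 = -1259/7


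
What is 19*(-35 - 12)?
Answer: -893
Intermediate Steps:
19*(-35 - 12) = 19*(-47) = -893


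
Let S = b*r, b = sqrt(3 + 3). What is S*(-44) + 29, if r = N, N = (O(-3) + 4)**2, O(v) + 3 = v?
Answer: 29 - 176*sqrt(6) ≈ -402.11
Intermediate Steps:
O(v) = -3 + v
b = sqrt(6) ≈ 2.4495
N = 4 (N = ((-3 - 3) + 4)**2 = (-6 + 4)**2 = (-2)**2 = 4)
r = 4
S = 4*sqrt(6) (S = sqrt(6)*4 = 4*sqrt(6) ≈ 9.7980)
S*(-44) + 29 = (4*sqrt(6))*(-44) + 29 = -176*sqrt(6) + 29 = 29 - 176*sqrt(6)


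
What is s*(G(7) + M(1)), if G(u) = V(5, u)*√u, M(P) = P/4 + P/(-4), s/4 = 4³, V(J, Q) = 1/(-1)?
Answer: -256*√7 ≈ -677.31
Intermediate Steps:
V(J, Q) = -1
s = 256 (s = 4*4³ = 4*64 = 256)
M(P) = 0 (M(P) = P*(¼) + P*(-¼) = P/4 - P/4 = 0)
G(u) = -√u
s*(G(7) + M(1)) = 256*(-√7 + 0) = 256*(-√7) = -256*√7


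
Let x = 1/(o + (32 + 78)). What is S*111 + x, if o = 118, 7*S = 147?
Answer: 531469/228 ≈ 2331.0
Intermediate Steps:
S = 21 (S = (1/7)*147 = 21)
x = 1/228 (x = 1/(118 + (32 + 78)) = 1/(118 + 110) = 1/228 ≈ 0.0043860)
S*111 + x = 21*111 + 1/228 = 2331 + 1/228 = 531469/228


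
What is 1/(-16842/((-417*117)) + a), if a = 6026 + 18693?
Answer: 16263/402010711 ≈ 4.0454e-5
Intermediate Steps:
a = 24719
1/(-16842/((-417*117)) + a) = 1/(-16842/((-417*117)) + 24719) = 1/(-16842/(-48789) + 24719) = 1/(-16842*(-1/48789) + 24719) = 1/(5614/16263 + 24719) = 1/(402010711/16263) = 16263/402010711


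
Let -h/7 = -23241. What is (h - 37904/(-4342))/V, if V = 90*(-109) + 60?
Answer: -353212429/21167250 ≈ -16.687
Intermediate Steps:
h = 162687 (h = -7*(-23241) = 162687)
V = -9750 (V = -9810 + 60 = -9750)
(h - 37904/(-4342))/V = (162687 - 37904/(-4342))/(-9750) = (162687 - 37904*(-1/4342))*(-1/9750) = (162687 + 18952/2171)*(-1/9750) = (353212429/2171)*(-1/9750) = -353212429/21167250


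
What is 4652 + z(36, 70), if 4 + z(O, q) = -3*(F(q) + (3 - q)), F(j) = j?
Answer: 4639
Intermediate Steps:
z(O, q) = -13 (z(O, q) = -4 - 3*(q + (3 - q)) = -4 - 3*3 = -4 - 9 = -13)
4652 + z(36, 70) = 4652 - 13 = 4639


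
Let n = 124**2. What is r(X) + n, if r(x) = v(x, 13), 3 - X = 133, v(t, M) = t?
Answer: 15246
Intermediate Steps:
n = 15376
X = -130 (X = 3 - 1*133 = 3 - 133 = -130)
r(x) = x
r(X) + n = -130 + 15376 = 15246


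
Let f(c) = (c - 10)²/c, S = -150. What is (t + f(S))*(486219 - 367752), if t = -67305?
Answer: -7993639803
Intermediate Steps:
f(c) = (-10 + c)²/c
(t + f(S))*(486219 - 367752) = (-67305 + (-10 - 150)²/(-150))*(486219 - 367752) = (-67305 - 1/150*(-160)²)*118467 = (-67305 - 1/150*25600)*118467 = (-67305 - 512/3)*118467 = -202427/3*118467 = -7993639803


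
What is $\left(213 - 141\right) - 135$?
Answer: $-63$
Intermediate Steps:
$\left(213 - 141\right) - 135 = 72 - 135 = -63$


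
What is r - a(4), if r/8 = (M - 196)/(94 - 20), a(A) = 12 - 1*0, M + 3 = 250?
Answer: -240/37 ≈ -6.4865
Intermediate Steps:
M = 247 (M = -3 + 250 = 247)
a(A) = 12 (a(A) = 12 + 0 = 12)
r = 204/37 (r = 8*((247 - 196)/(94 - 20)) = 8*(51/74) = 204/37 ≈ 5.5135)
r - a(4) = 204/37 - 1*12 = 204/37 - 12 = -240/37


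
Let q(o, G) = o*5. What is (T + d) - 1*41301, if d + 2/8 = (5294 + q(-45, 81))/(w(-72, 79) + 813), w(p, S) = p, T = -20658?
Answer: -183626941/2964 ≈ -61952.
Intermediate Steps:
q(o, G) = 5*o
d = 19535/2964 (d = -1/4 + (5294 + 5*(-45))/(-72 + 813) = -1/4 + (5294 - 225)/741 = -1/4 + 5069*(1/741) = -1/4 + 5069/741 = 19535/2964 ≈ 6.5908)
(T + d) - 1*41301 = (-20658 + 19535/2964) - 1*41301 = -61210777/2964 - 41301 = -183626941/2964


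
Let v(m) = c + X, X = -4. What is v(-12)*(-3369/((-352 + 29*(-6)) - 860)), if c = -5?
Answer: -3369/154 ≈ -21.877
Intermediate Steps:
v(m) = -9 (v(m) = -5 - 4 = -9)
v(-12)*(-3369/((-352 + 29*(-6)) - 860)) = -(-30321)/((-352 + 29*(-6)) - 860) = -(-30321)/((-352 - 174) - 860) = -(-30321)/(-526 - 860) = -(-30321)/(-1386) = -(-30321)*(-1)/1386 = -9*1123/462 = -3369/154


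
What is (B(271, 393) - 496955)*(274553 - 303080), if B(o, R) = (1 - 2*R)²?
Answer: -3402415290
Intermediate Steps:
(B(271, 393) - 496955)*(274553 - 303080) = ((-1 + 2*393)² - 496955)*(274553 - 303080) = ((-1 + 786)² - 496955)*(-28527) = (785² - 496955)*(-28527) = (616225 - 496955)*(-28527) = 119270*(-28527) = -3402415290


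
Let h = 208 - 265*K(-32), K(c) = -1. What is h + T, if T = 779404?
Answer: 779877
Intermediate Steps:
h = 473 (h = 208 - 265*(-1) = 208 + 265 = 473)
h + T = 473 + 779404 = 779877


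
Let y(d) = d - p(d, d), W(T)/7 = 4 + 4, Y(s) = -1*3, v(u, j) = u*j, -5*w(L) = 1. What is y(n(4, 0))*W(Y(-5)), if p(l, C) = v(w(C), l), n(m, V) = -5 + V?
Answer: -336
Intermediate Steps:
w(L) = -⅕ (w(L) = -⅕*1 = -⅕)
v(u, j) = j*u
Y(s) = -3
p(l, C) = -l/5 (p(l, C) = l*(-⅕) = -l/5)
W(T) = 56 (W(T) = 7*(4 + 4) = 7*8 = 56)
y(d) = 6*d/5 (y(d) = d - (-1)*d/5 = d + d/5 = 6*d/5)
y(n(4, 0))*W(Y(-5)) = (6*(-5 + 0)/5)*56 = ((6/5)*(-5))*56 = -6*56 = -336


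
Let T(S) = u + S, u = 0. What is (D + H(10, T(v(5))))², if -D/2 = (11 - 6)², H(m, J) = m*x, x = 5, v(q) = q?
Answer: 0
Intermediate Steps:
T(S) = S (T(S) = 0 + S = S)
H(m, J) = 5*m (H(m, J) = m*5 = 5*m)
D = -50 (D = -2*(11 - 6)² = -2*5² = -2*25 = -50)
(D + H(10, T(v(5))))² = (-50 + 5*10)² = (-50 + 50)² = 0² = 0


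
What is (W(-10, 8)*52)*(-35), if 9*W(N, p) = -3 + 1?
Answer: 3640/9 ≈ 404.44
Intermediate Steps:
W(N, p) = -2/9 (W(N, p) = (-3 + 1)/9 = (⅑)*(-2) = -2/9)
(W(-10, 8)*52)*(-35) = -2/9*52*(-35) = -104/9*(-35) = 3640/9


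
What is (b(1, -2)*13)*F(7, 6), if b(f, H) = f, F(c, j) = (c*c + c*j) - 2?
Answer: 1157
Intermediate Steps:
F(c, j) = -2 + c² + c*j (F(c, j) = (c² + c*j) - 2 = -2 + c² + c*j)
(b(1, -2)*13)*F(7, 6) = (1*13)*(-2 + 7² + 7*6) = 13*(-2 + 49 + 42) = 13*89 = 1157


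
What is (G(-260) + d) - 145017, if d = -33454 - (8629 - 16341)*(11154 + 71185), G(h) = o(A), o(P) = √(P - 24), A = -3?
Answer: 634819897 + 3*I*√3 ≈ 6.3482e+8 + 5.1962*I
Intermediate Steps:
o(P) = √(-24 + P)
G(h) = 3*I*√3 (G(h) = √(-24 - 3) = √(-27) = 3*I*√3)
d = 634964914 (d = -33454 - (-7712)*82339 = -33454 - 1*(-634998368) = -33454 + 634998368 = 634964914)
(G(-260) + d) - 145017 = (3*I*√3 + 634964914) - 145017 = (634964914 + 3*I*√3) - 145017 = 634819897 + 3*I*√3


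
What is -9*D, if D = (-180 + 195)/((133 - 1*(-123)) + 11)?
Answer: -45/89 ≈ -0.50562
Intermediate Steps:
D = 5/89 (D = 15/((133 + 123) + 11) = 15/(256 + 11) = 15/267 = 15*(1/267) = 5/89 ≈ 0.056180)
-9*D = -9*5/89 = -45/89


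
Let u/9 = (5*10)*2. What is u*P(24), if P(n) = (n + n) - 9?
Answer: 35100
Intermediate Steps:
u = 900 (u = 9*((5*10)*2) = 9*(50*2) = 9*100 = 900)
P(n) = -9 + 2*n (P(n) = 2*n - 9 = -9 + 2*n)
u*P(24) = 900*(-9 + 2*24) = 900*(-9 + 48) = 900*39 = 35100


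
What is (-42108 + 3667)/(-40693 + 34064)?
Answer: 38441/6629 ≈ 5.7989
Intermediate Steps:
(-42108 + 3667)/(-40693 + 34064) = -38441/(-6629) = -38441*(-1/6629) = 38441/6629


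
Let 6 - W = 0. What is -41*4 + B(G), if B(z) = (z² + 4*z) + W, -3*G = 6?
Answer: -162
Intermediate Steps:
W = 6 (W = 6 - 1*0 = 6 + 0 = 6)
G = -2 (G = -⅓*6 = -2)
B(z) = 6 + z² + 4*z (B(z) = (z² + 4*z) + 6 = 6 + z² + 4*z)
-41*4 + B(G) = -41*4 + (6 + (-2)² + 4*(-2)) = -164 + (6 + 4 - 8) = -164 + 2 = -162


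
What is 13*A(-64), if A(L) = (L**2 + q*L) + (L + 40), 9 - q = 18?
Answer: 60424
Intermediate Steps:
q = -9 (q = 9 - 1*18 = 9 - 18 = -9)
A(L) = 40 + L**2 - 8*L (A(L) = (L**2 - 9*L) + (L + 40) = (L**2 - 9*L) + (40 + L) = 40 + L**2 - 8*L)
13*A(-64) = 13*(40 + (-64)**2 - 8*(-64)) = 13*(40 + 4096 + 512) = 13*4648 = 60424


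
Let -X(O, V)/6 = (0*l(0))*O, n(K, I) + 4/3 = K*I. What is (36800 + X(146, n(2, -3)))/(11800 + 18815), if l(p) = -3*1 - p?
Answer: 7360/6123 ≈ 1.2020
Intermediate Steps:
l(p) = -3 - p
n(K, I) = -4/3 + I*K (n(K, I) = -4/3 + K*I = -4/3 + I*K)
X(O, V) = 0 (X(O, V) = -6*0*(-3 - 1*0)*O = -6*0*(-3 + 0)*O = -6*0*(-3)*O = -0*O = -6*0 = 0)
(36800 + X(146, n(2, -3)))/(11800 + 18815) = (36800 + 0)/(11800 + 18815) = 36800/30615 = 36800*(1/30615) = 7360/6123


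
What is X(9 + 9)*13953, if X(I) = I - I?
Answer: 0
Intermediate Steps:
X(I) = 0
X(9 + 9)*13953 = 0*13953 = 0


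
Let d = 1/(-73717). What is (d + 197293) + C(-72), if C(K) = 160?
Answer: 14555642800/73717 ≈ 1.9745e+5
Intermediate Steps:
d = -1/73717 ≈ -1.3565e-5
(d + 197293) + C(-72) = (-1/73717 + 197293) + 160 = 14543848080/73717 + 160 = 14555642800/73717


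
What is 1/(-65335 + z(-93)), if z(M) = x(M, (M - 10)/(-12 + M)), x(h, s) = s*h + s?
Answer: -105/6869651 ≈ -1.5285e-5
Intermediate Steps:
x(h, s) = s + h*s (x(h, s) = h*s + s = s + h*s)
z(M) = (1 + M)*(-10 + M)/(-12 + M) (z(M) = ((M - 10)/(-12 + M))*(1 + M) = ((-10 + M)/(-12 + M))*(1 + M) = (1 + M)*(-10 + M)/(-12 + M))
1/(-65335 + z(-93)) = 1/(-65335 + (1 - 93)*(-10 - 93)/(-12 - 93)) = 1/(-65335 - 92*(-103)/(-105)) = 1/(-65335 - 1/105*(-92)*(-103)) = 1/(-65335 - 9476/105) = 1/(-6869651/105) = -105/6869651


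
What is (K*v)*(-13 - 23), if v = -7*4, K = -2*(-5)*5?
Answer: 50400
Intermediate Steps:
K = 50 (K = 10*5 = 50)
v = -28
(K*v)*(-13 - 23) = (50*(-28))*(-13 - 23) = -1400*(-36) = 50400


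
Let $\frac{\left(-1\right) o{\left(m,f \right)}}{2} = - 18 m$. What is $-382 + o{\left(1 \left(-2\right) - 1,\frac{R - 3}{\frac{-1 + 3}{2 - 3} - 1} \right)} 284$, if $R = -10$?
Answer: $-31054$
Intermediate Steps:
$o{\left(m,f \right)} = 36 m$ ($o{\left(m,f \right)} = - 2 \left(- 18 m\right) = 36 m$)
$-382 + o{\left(1 \left(-2\right) - 1,\frac{R - 3}{\frac{-1 + 3}{2 - 3} - 1} \right)} 284 = -382 + 36 \left(1 \left(-2\right) - 1\right) 284 = -382 + 36 \left(-2 - 1\right) 284 = -382 + 36 \left(-3\right) 284 = -382 - 30672 = -31054$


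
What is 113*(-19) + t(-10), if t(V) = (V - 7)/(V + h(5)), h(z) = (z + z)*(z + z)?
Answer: -193247/90 ≈ -2147.2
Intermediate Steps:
h(z) = 4*z² (h(z) = (2*z)*(2*z) = 4*z²)
t(V) = (-7 + V)/(100 + V) (t(V) = (V - 7)/(V + 4*5²) = (-7 + V)/(V + 4*25) = (-7 + V)/(V + 100) = (-7 + V)/(100 + V))
113*(-19) + t(-10) = 113*(-19) + (-7 - 10)/(100 - 10) = -2147 - 17/90 = -193247/90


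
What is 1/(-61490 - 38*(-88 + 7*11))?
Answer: -1/61072 ≈ -1.6374e-5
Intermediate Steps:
1/(-61490 - 38*(-88 + 7*11)) = 1/(-61490 - 38*(-88 + 77)) = 1/(-61490 - 38*(-11)) = 1/(-61490 + 418) = 1/(-61072) = -1/61072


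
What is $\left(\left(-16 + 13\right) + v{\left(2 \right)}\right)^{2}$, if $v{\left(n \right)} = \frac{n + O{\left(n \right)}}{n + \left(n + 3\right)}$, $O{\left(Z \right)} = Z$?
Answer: $\frac{289}{49} \approx 5.898$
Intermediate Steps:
$v{\left(n \right)} = \frac{2 n}{3 + 2 n}$ ($v{\left(n \right)} = \frac{n + n}{n + \left(n + 3\right)} = \frac{2 n}{n + \left(3 + n\right)} = \frac{2 n}{3 + 2 n}$)
$\left(\left(-16 + 13\right) + v{\left(2 \right)}\right)^{2} = \left(\left(-16 + 13\right) + 2 \cdot 2 \frac{1}{3 + 2 \cdot 2}\right)^{2} = \left(-3 + 2 \cdot 2 \frac{1}{3 + 4}\right)^{2} = \left(-3 + 2 \cdot 2 \cdot \frac{1}{7}\right)^{2} = \left(-3 + \frac{4}{7}\right)^{2} = \left(- \frac{17}{7}\right)^{2} = \frac{289}{49}$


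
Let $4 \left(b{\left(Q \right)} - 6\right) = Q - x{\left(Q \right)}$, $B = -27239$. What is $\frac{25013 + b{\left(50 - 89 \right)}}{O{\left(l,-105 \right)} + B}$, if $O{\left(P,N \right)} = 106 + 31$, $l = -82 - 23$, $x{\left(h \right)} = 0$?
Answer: $- \frac{100037}{108408} \approx -0.92278$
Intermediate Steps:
$l = -105$
$O{\left(P,N \right)} = 137$
$b{\left(Q \right)} = 6 + \frac{Q}{4}$ ($b{\left(Q \right)} = 6 + \frac{Q - 0}{4} = 6 + \frac{Q + 0}{4} = 6 + \frac{Q}{4}$)
$\frac{25013 + b{\left(50 - 89 \right)}}{O{\left(l,-105 \right)} + B} = \frac{25013 + \left(6 + \frac{50 - 89}{4}\right)}{137 - 27239} = \frac{25013 + \left(6 + \frac{1}{4} \left(-39\right)\right)}{-27102} = \left(25013 + \left(6 - \frac{39}{4}\right)\right) \left(- \frac{1}{27102}\right) = \left(25013 - \frac{15}{4}\right) \left(- \frac{1}{27102}\right) = \frac{100037}{4} \left(- \frac{1}{27102}\right) = - \frac{100037}{108408}$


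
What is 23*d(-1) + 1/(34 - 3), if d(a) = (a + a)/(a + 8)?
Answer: -1419/217 ≈ -6.5392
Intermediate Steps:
d(a) = 2*a/(8 + a) (d(a) = (2*a)/(8 + a) = 2*a/(8 + a))
23*d(-1) + 1/(34 - 3) = 23*(2*(-1)/(8 - 1)) + 1/(34 - 3) = 23*(2*(-1)/7) + 1/31 = 23*(2*(-1)*(1/7)) + 1/31 = 23*(-2/7) + 1/31 = -46/7 + 1/31 = -1419/217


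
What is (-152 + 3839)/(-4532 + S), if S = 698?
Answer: -1229/1278 ≈ -0.96166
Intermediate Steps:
(-152 + 3839)/(-4532 + S) = (-152 + 3839)/(-4532 + 698) = 3687/(-3834) = 3687*(-1/3834) = -1229/1278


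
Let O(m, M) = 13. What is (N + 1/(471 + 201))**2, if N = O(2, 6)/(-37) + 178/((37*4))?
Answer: 449652025/618218496 ≈ 0.72733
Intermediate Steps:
N = 63/74 (N = 13/(-37) + 178/((37*4)) = 13*(-1/37) + 178/148 = -13/37 + 178*(1/148) = -13/37 + 89/74 = 63/74 ≈ 0.85135)
(N + 1/(471 + 201))**2 = (63/74 + 1/(471 + 201))**2 = (63/74 + 1/672)**2 = (21205/24864)**2 = 449652025/618218496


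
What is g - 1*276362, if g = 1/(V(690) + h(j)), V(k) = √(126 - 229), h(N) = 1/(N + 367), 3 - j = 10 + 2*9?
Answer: 4*(-23628951*√103 + 69005*I)/(-I + 342*√103) ≈ -2.7636e+5 - 0.098533*I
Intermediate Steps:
j = -25 (j = 3 - (10 + 2*9) = 3 - (10 + 18) = 3 - 1*28 = 3 - 28 = -25)
h(N) = 1/(367 + N)
V(k) = I*√103 (V(k) = √(-103) = I*√103)
g = 1/(1/342 + I*√103) (g = 1/(I*√103 + 1/(367 - 25)) = 1/(I*√103 + 1/342) = 1/(1/342 + I*√103) ≈ 2.84e-5 - 0.098533*I)
g - 1*276362 = (342/12047293 - 116964*I*√103/12047293) - 1*276362 = (342/12047293 - 116964*I*√103/12047293) - 276362 = -3329413987724/12047293 - 116964*I*√103/12047293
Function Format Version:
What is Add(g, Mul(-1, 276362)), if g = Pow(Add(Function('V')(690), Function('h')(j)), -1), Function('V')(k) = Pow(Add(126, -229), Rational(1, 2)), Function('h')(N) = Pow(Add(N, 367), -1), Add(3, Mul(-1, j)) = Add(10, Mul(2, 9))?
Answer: Mul(4, Pow(Add(Mul(-1, I), Mul(342, Pow(103, Rational(1, 2)))), -1), Add(Mul(-23628951, Pow(103, Rational(1, 2))), Mul(69005, I))) ≈ Add(-2.7636e+5, Mul(-0.098533, I))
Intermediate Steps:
j = -25 (j = Add(3, Mul(-1, Add(10, Mul(2, 9)))) = Add(3, Mul(-1, Add(10, 18))) = Add(3, Mul(-1, 28)) = Add(3, -28) = -25)
Function('h')(N) = Pow(Add(367, N), -1)
Function('V')(k) = Mul(I, Pow(103, Rational(1, 2))) (Function('V')(k) = Pow(-103, Rational(1, 2)) = Mul(I, Pow(103, Rational(1, 2))))
g = Pow(Add(Rational(1, 342), Mul(I, Pow(103, Rational(1, 2)))), -1) (g = Pow(Add(Mul(I, Pow(103, Rational(1, 2))), Pow(Add(367, -25), -1)), -1) = Pow(Add(Mul(I, Pow(103, Rational(1, 2))), Pow(342, -1)), -1) = Pow(Add(Mul(I, Pow(103, Rational(1, 2))), Rational(1, 342)), -1) = Pow(Add(Rational(1, 342), Mul(I, Pow(103, Rational(1, 2)))), -1) ≈ Add(2.84e-5, Mul(-0.098533, I)))
Add(g, Mul(-1, 276362)) = Add(Add(Rational(342, 12047293), Mul(Rational(-116964, 12047293), I, Pow(103, Rational(1, 2)))), Mul(-1, 276362)) = Add(Add(Rational(342, 12047293), Mul(Rational(-116964, 12047293), I, Pow(103, Rational(1, 2)))), -276362) = Add(Rational(-3329413987724, 12047293), Mul(Rational(-116964, 12047293), I, Pow(103, Rational(1, 2))))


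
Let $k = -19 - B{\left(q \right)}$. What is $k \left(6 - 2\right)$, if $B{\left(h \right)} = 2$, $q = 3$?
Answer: $-84$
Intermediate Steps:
$k = -21$ ($k = -19 - 2 = -21$)
$k \left(6 - 2\right) = - 21 \left(6 - 2\right) = \left(-21\right) 4 = -84$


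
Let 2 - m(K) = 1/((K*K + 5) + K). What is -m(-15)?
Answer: -429/215 ≈ -1.9953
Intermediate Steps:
m(K) = 2 - 1/(5 + K + K²) (m(K) = 2 - 1/((K*K + 5) + K) = 2 - 1/((K² + 5) + K) = 2 - 1/((5 + K²) + K) = 2 - 1/(5 + K + K²))
-m(-15) = -(9 + 2*(-15) + 2*(-15)²)/(5 - 15 + (-15)²) = -(9 - 30 + 2*225)/(5 - 15 + 225) = -(9 - 30 + 450)/215 = -429/215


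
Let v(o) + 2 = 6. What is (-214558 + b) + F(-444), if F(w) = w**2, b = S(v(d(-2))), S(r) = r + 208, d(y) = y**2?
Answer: -17210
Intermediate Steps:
v(o) = 4 (v(o) = -2 + 6 = 4)
S(r) = 208 + r
b = 212 (b = 208 + 4 = 212)
(-214558 + b) + F(-444) = (-214558 + 212) + (-444)**2 = -214346 + 197136 = -17210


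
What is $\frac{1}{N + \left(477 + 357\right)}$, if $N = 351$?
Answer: $\frac{1}{1185} \approx 0.00084388$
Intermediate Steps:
$\frac{1}{N + \left(477 + 357\right)} = \frac{1}{351 + \left(477 + 357\right)} = \frac{1}{351 + 834} = \frac{1}{1185}$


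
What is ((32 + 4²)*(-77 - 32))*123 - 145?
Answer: -643681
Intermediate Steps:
((32 + 4²)*(-77 - 32))*123 - 145 = ((32 + 16)*(-109))*123 - 145 = (48*(-109))*123 - 145 = -5232*123 - 145 = -643536 - 145 = -643681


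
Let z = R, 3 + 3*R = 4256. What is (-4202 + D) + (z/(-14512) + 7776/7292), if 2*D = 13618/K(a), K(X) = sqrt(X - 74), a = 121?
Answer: -333419589091/79366128 + 6809*sqrt(47)/47 ≈ -3207.8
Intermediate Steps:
R = 4253/3 (R = -1 + (1/3)*4256 = -1 + 4256/3 = 4253/3 ≈ 1417.7)
z = 4253/3 ≈ 1417.7
K(X) = sqrt(-74 + X)
D = 6809*sqrt(47)/47 (D = (13618/(sqrt(-74 + 121)))/2 = (13618/(sqrt(47)))/2 = (13618*(sqrt(47)/47))/2 = (13618*sqrt(47)/47)/2 = 6809*sqrt(47)/47 ≈ 993.19)
(-4202 + D) + (z/(-14512) + 7776/7292) = (-4202 + 6809*sqrt(47)/47) + ((4253/3)/(-14512) + 7776/7292) = (-4202 + 6809*sqrt(47)/47) + ((4253/3)*(-1/14512) + 7776*(1/7292)) = (-4202 + 6809*sqrt(47)/47) + (-4253/43536 + 1944/1823) = (-4202 + 6809*sqrt(47)/47) + 76880765/79366128 = -333419589091/79366128 + 6809*sqrt(47)/47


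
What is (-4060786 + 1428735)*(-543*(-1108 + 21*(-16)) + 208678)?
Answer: -2613021271270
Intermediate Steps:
(-4060786 + 1428735)*(-543*(-1108 + 21*(-16)) + 208678) = -2632051*(-543*(-1108 - 336) + 208678) = -2632051*(-543*(-1444) + 208678) = -2632051*(784092 + 208678) = -2632051*992770 = -2613021271270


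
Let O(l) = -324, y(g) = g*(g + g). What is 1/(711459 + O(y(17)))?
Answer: 1/711135 ≈ 1.4062e-6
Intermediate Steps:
y(g) = 2*g**2 (y(g) = g*(2*g) = 2*g**2)
1/(711459 + O(y(17))) = 1/(711459 - 324) = 1/711135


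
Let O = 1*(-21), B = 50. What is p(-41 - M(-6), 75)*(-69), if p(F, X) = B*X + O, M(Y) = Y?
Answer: -257301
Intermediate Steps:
O = -21
p(F, X) = -21 + 50*X (p(F, X) = 50*X - 21 = -21 + 50*X)
p(-41 - M(-6), 75)*(-69) = (-21 + 50*75)*(-69) = (-21 + 3750)*(-69) = 3729*(-69) = -257301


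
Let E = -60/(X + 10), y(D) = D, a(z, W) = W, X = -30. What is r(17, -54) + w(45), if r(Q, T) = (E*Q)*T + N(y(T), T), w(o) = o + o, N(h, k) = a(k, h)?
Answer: -2718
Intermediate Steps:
N(h, k) = h
w(o) = 2*o
E = 3 (E = -60/(-30 + 10) = -60/(-20) = -60*(-1/20) = 3)
r(Q, T) = T + 3*Q*T (r(Q, T) = (3*Q)*T + T = 3*Q*T + T = T + 3*Q*T)
r(17, -54) + w(45) = -54*(1 + 3*17) + 2*45 = -54*(1 + 51) + 90 = -54*52 + 90 = -2808 + 90 = -2718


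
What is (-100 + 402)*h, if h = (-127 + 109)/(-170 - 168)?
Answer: 2718/169 ≈ 16.083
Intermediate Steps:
h = 9/169 (h = -18/(-338) = -18*(-1/338) = 9/169 ≈ 0.053254)
(-100 + 402)*h = (-100 + 402)*(9/169) = 302*(9/169) = 2718/169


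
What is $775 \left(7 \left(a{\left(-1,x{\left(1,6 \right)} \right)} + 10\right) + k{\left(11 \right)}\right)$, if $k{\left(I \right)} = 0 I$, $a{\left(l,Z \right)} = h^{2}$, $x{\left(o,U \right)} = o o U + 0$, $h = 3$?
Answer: $103075$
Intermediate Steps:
$x{\left(o,U \right)} = U o^{2}$ ($x{\left(o,U \right)} = o^{2} U + 0 = U o^{2} + 0 = U o^{2}$)
$a{\left(l,Z \right)} = 9$ ($a{\left(l,Z \right)} = 3^{2} = 9$)
$k{\left(I \right)} = 0$
$775 \left(7 \left(a{\left(-1,x{\left(1,6 \right)} \right)} + 10\right) + k{\left(11 \right)}\right) = 775 \left(7 \left(9 + 10\right) + 0\right) = 775 \left(7 \cdot 19 + 0\right) = 775 \left(133 + 0\right) = 775 \cdot 133 = 103075$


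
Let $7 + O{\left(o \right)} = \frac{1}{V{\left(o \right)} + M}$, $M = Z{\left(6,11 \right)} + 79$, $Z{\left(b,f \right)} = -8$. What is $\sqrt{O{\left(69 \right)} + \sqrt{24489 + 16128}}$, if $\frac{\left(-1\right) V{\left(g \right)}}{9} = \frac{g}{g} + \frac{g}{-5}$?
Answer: $\frac{\sqrt{-123728 + 53067 \sqrt{4513}}}{133} \approx 13.948$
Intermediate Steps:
$V{\left(g \right)} = -9 + \frac{9 g}{5}$ ($V{\left(g \right)} = - 9 \left(\frac{g}{g} + \frac{g}{-5}\right) = - 9 \left(1 + g \left(- \frac{1}{5}\right)\right) = - 9 \left(1 - \frac{g}{5}\right) = -9 + \frac{9 g}{5}$)
$M = 71$ ($M = -8 + 79 = 71$)
$O{\left(o \right)} = -7 + \frac{1}{62 + \frac{9 o}{5}}$ ($O{\left(o \right)} = -7 + \frac{1}{\left(-9 + \frac{9 o}{5}\right) + 71} = -7 + \frac{1}{62 + \frac{9 o}{5}}$)
$\sqrt{O{\left(69 \right)} + \sqrt{24489 + 16128}} = \sqrt{\frac{-2165 - 4347}{310 + 9 \cdot 69} + \sqrt{24489 + 16128}} = \sqrt{\frac{-2165 - 4347}{310 + 621} + \sqrt{40617}} = \sqrt{\frac{1}{931} \left(-6512\right) + 3 \sqrt{4513}} = \sqrt{- \frac{6512}{931} + 3 \sqrt{4513}}$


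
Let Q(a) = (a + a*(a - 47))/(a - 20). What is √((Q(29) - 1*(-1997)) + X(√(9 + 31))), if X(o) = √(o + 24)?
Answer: √(17480 + 9*√2*√(12 + √10))/3 ≈ 44.133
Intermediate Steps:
X(o) = √(24 + o)
Q(a) = (a + a*(-47 + a))/(-20 + a)
√((Q(29) - 1*(-1997)) + X(√(9 + 31))) = √((29*(-46 + 29)/(-20 + 29) - 1*(-1997)) + √(24 + √(9 + 31))) = √((29*(-17)/9 + 1997) + √(24 + √40)) = √((29*(⅑)*(-17) + 1997) + √(24 + 2*√10)) = √((-493/9 + 1997) + √(24 + 2*√10)) = √(17480/9 + √(24 + 2*√10))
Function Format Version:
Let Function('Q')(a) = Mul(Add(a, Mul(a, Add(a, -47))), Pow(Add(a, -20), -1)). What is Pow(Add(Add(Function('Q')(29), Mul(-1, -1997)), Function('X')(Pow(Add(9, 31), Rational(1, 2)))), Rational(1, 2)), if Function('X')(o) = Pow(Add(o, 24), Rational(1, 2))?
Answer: Mul(Rational(1, 3), Pow(Add(17480, Mul(9, Pow(2, Rational(1, 2)), Pow(Add(12, Pow(10, Rational(1, 2))), Rational(1, 2)))), Rational(1, 2))) ≈ 44.133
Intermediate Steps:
Function('X')(o) = Pow(Add(24, o), Rational(1, 2))
Function('Q')(a) = Mul(Pow(Add(-20, a), -1), Add(a, Mul(a, Add(-47, a)))) (Function('Q')(a) = Mul(Add(a, Mul(a, Add(-47, a))), Pow(Add(-20, a), -1)) = Mul(Pow(Add(-20, a), -1), Add(a, Mul(a, Add(-47, a)))))
Pow(Add(Add(Function('Q')(29), Mul(-1, -1997)), Function('X')(Pow(Add(9, 31), Rational(1, 2)))), Rational(1, 2)) = Pow(Add(Add(Mul(29, Pow(Add(-20, 29), -1), Add(-46, 29)), Mul(-1, -1997)), Pow(Add(24, Pow(Add(9, 31), Rational(1, 2))), Rational(1, 2))), Rational(1, 2)) = Pow(Add(Add(Mul(29, Pow(9, -1), -17), 1997), Pow(Add(24, Pow(40, Rational(1, 2))), Rational(1, 2))), Rational(1, 2)) = Pow(Add(Add(Mul(29, Rational(1, 9), -17), 1997), Pow(Add(24, Mul(2, Pow(10, Rational(1, 2)))), Rational(1, 2))), Rational(1, 2)) = Pow(Add(Add(Rational(-493, 9), 1997), Pow(Add(24, Mul(2, Pow(10, Rational(1, 2)))), Rational(1, 2))), Rational(1, 2)) = Pow(Add(Rational(17480, 9), Pow(Add(24, Mul(2, Pow(10, Rational(1, 2)))), Rational(1, 2))), Rational(1, 2))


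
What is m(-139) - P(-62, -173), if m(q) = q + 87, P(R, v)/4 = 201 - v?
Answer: -1548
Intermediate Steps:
P(R, v) = 804 - 4*v (P(R, v) = 4*(201 - v) = 804 - 4*v)
m(q) = 87 + q
m(-139) - P(-62, -173) = (87 - 139) - (804 - 4*(-173)) = -52 - (804 + 692) = -52 - 1*1496 = -52 - 1496 = -1548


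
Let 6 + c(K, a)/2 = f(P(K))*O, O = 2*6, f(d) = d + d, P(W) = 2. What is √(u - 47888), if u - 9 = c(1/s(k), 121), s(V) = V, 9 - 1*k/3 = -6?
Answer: 11*I*√395 ≈ 218.62*I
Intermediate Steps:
k = 45 (k = 27 - 3*(-6) = 27 + 18 = 45)
f(d) = 2*d
O = 12
c(K, a) = 84 (c(K, a) = -12 + 2*((2*2)*12) = -12 + 2*(4*12) = -12 + 2*48 = -12 + 96 = 84)
u = 93 (u = 9 + 84 = 93)
√(u - 47888) = √(93 - 47888) = √(-47795) = 11*I*√395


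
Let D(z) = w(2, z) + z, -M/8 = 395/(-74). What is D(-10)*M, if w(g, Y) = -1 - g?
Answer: -20540/37 ≈ -555.13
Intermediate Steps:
M = 1580/37 (M = -3160/(-74) = -3160*(-1)/74 = -8*(-395/74) = 1580/37 ≈ 42.703)
D(z) = -3 + z (D(z) = (-1 - 1*2) + z = (-1 - 2) + z = -3 + z)
D(-10)*M = (-3 - 10)*(1580/37) = -13*1580/37 = -20540/37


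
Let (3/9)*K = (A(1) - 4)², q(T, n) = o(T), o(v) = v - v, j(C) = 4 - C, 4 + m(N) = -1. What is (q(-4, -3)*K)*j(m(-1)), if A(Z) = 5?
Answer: 0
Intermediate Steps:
m(N) = -5 (m(N) = -4 - 1 = -5)
o(v) = 0
q(T, n) = 0
K = 3 (K = 3*(5 - 4)² = 3*1² = 3*1 = 3)
(q(-4, -3)*K)*j(m(-1)) = (0*3)*(4 - 1*(-5)) = 0*(4 + 5) = 0*9 = 0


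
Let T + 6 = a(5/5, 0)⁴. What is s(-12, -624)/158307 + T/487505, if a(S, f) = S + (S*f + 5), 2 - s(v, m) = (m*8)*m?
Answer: -303675356800/15435090807 ≈ -19.674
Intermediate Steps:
s(v, m) = 2 - 8*m² (s(v, m) = 2 - m*8*m = 2 - 8*m*m = 2 - 8*m²)
a(S, f) = 5 + S + S*f (a(S, f) = S + (5 + S*f) = 5 + S + S*f)
T = 1290 (T = -6 + (5 + 5/5 + (5/5)*0)⁴ = -6 + (5 + 5*(⅕) + (5*(⅕))*0)⁴ = -6 + (5 + 1 + 1*0)⁴ = -6 + (5 + 1 + 0)⁴ = -6 + 6⁴ = -6 + 1296 = 1290)
s(-12, -624)/158307 + T/487505 = (2 - 8*(-624)²)/158307 + 1290/487505 = (2 - 8*389376)*(1/158307) + 1290*(1/487505) = (2 - 3115008)*(1/158307) + 258/97501 = -3115006*1/158307 + 258/97501 = -3115006/158307 + 258/97501 = -303675356800/15435090807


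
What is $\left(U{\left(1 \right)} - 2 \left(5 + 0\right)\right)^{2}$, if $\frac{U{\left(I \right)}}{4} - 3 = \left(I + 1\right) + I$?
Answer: $196$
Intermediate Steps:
$U{\left(I \right)} = 16 + 8 I$ ($U{\left(I \right)} = 12 + 4 \left(\left(I + 1\right) + I\right) = 12 + 4 \left(\left(1 + I\right) + I\right) = 12 + 4 \left(1 + 2 I\right) = 12 + \left(4 + 8 I\right) = 16 + 8 I$)
$\left(U{\left(1 \right)} - 2 \left(5 + 0\right)\right)^{2} = \left(\left(16 + 8 \cdot 1\right) - 2 \left(5 + 0\right)\right)^{2} = \left(\left(16 + 8\right) - 10\right)^{2} = \left(24 - 10\right)^{2} = 14^{2} = 196$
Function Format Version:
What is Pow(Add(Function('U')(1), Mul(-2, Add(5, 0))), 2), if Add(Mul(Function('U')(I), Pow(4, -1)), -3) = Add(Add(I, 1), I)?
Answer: 196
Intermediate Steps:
Function('U')(I) = Add(16, Mul(8, I)) (Function('U')(I) = Add(12, Mul(4, Add(Add(I, 1), I))) = Add(12, Mul(4, Add(Add(1, I), I))) = Add(12, Mul(4, Add(1, Mul(2, I)))) = Add(12, Add(4, Mul(8, I))) = Add(16, Mul(8, I)))
Pow(Add(Function('U')(1), Mul(-2, Add(5, 0))), 2) = Pow(Add(Add(16, Mul(8, 1)), Mul(-2, Add(5, 0))), 2) = Pow(Add(Add(16, 8), Mul(-2, 5)), 2) = Pow(Add(24, -10), 2) = Pow(14, 2) = 196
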